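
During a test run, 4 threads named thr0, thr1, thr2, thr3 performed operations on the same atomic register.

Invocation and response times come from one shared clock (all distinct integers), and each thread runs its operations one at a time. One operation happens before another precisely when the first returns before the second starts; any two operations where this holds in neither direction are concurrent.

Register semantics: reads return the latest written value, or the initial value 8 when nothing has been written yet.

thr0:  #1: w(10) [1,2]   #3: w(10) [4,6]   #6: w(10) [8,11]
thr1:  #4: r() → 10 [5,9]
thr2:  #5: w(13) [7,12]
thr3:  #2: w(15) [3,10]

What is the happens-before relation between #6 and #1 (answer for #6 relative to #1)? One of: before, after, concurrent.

after

#6 spans [8,11], #1 spans [1,2]
resp(#1)=2 < inv(#6)=8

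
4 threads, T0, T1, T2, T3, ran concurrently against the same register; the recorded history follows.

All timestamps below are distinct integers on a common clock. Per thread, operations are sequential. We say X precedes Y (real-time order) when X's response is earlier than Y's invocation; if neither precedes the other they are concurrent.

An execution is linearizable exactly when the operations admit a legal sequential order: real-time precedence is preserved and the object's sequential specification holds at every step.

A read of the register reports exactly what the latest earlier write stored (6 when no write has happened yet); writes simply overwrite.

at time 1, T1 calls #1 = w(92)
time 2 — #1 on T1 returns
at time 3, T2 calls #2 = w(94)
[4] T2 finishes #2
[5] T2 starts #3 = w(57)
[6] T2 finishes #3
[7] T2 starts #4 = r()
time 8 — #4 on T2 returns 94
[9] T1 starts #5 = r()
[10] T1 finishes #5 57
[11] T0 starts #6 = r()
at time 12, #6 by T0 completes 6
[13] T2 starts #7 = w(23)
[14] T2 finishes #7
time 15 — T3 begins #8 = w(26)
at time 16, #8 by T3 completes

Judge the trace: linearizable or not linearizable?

events 1..7 are fine; event 8 — the response of #4 at time 8 — makes the prefix non-linearizable
exactly one order of the 4 completed ops respects real time; the register replay fails
take #1, #2, #3, #4: step 4 already fails, because #4 r() → 94 cannot occur there

not linearizable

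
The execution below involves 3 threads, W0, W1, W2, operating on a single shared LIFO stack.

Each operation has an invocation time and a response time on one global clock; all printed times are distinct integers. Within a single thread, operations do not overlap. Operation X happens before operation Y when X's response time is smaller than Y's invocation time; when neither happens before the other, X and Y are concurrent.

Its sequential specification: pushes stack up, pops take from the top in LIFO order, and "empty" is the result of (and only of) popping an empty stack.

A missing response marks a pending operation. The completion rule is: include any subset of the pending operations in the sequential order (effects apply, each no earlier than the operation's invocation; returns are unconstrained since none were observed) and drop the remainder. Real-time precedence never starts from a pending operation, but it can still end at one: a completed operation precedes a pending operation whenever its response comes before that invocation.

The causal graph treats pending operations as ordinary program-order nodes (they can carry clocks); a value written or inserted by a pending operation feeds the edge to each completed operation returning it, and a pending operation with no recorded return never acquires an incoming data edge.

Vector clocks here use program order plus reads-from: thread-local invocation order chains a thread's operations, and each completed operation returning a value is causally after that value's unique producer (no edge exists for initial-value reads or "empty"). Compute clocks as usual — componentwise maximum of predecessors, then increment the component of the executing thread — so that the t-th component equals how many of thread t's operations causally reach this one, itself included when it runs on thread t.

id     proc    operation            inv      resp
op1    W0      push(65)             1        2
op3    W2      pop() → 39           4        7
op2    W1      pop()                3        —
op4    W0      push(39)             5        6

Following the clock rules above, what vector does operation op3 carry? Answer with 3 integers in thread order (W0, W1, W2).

no predecessors for op2 (invoked 3): W1 increments from zero → (0, 1, 0)
no predecessors for op1 (invoked 1): W0 increments from zero → (1, 0, 0)
VC(op4, invoked at 5): max of VC(op1)=(1, 0, 0), then +1 on thread W0 → (2, 0, 0)
VC(op3, invoked at 4): max of VC(op4)=(2, 0, 0), then +1 on thread W2 → (2, 0, 1)
target: VC(op3) = (2, 0, 1)

(2, 0, 1)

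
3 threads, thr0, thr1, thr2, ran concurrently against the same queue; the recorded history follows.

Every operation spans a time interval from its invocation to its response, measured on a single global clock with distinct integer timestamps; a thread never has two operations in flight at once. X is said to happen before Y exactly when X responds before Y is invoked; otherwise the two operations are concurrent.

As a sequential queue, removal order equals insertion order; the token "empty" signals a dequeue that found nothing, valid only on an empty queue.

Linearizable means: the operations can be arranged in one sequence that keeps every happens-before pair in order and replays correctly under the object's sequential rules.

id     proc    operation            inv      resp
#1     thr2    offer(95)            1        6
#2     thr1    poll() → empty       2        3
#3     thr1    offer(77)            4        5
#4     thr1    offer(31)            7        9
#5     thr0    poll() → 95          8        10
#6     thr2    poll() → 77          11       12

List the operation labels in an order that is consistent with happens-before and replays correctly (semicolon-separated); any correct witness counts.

step 1: #2 poll() → empty — queue <>
step 2: #1 offer(95) — queue <95>
step 3: #3 offer(77) — queue <95,77>
step 4: #4 offer(31) — queue <95,77,31>
step 5: #5 poll() → 95 — queue <77,31>
step 6: #6 poll() → 77 — queue <31>

#2; #1; #3; #4; #5; #6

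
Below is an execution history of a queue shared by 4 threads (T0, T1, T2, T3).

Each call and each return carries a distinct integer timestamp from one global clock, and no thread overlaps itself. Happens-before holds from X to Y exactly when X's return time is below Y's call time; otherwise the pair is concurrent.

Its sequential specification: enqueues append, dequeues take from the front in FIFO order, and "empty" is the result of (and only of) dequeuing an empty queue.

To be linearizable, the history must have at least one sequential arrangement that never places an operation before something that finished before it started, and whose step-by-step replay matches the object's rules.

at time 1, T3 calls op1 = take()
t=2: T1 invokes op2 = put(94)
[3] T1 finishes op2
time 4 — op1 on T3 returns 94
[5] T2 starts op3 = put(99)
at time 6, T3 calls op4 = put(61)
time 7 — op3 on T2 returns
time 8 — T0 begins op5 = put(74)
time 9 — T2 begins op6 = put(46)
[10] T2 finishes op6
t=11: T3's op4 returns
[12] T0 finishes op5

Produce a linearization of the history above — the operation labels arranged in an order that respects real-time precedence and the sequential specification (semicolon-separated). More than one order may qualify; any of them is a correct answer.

op2; op1; op3; op4; op5; op6

step 1: op2 put(94) — queue <94>
step 2: op1 take() → 94 — queue <>
step 3: op3 put(99) — queue <99>
step 4: op4 put(61) — queue <99,61>
step 5: op5 put(74) — queue <99,61,74>
step 6: op6 put(46) — queue <99,61,74,46>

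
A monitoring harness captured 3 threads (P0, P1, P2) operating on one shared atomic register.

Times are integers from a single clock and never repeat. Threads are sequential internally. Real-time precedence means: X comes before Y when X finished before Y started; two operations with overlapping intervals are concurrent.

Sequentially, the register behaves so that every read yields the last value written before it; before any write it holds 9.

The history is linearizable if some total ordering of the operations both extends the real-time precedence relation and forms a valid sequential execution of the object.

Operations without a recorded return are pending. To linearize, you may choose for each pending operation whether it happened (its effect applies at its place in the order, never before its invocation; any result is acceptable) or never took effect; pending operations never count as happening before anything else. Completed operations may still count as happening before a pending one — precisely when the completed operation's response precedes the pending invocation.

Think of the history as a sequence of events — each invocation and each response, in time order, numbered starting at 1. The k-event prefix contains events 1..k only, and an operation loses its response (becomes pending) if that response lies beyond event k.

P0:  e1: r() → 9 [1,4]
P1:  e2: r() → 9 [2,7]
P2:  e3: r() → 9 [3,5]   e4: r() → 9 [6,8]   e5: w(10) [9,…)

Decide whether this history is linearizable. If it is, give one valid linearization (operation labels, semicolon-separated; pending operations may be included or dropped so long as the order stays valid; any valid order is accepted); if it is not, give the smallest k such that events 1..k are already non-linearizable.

after step 1 (e1 r() → 9): value 9
after step 2 (e2 r() → 9): value 9
after step 3 (e3 r() → 9): value 9
after step 4 (e4 r() → 9): value 9

linearizable — witness: e1; e2; e3; e4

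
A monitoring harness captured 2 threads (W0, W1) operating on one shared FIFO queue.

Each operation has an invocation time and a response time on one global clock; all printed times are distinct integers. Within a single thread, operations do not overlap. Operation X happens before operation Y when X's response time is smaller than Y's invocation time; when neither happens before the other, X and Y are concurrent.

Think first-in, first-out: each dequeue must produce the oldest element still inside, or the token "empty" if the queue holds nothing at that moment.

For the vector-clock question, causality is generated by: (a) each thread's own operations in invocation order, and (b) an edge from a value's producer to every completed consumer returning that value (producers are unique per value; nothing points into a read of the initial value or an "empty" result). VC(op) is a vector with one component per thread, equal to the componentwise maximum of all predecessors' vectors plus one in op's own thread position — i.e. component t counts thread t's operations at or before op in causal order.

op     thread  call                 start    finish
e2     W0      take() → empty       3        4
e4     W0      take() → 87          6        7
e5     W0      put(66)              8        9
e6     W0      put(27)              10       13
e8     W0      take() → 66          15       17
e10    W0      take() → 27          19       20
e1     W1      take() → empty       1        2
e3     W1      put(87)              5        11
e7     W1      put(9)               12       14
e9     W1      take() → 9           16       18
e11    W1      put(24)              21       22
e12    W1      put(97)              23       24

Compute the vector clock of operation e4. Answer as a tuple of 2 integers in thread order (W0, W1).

e1, invoked 1, has no incoming edges; only W1's bump applies → (0, 1)
e2, invoked 3, has no incoming edges; only W0's bump applies → (1, 0)
from VC(e1)=(0, 1), e3 (invoked 5) maxes components and bumps W1 → (0, 2)
from VC(e3)=(0, 2), e7 (invoked 12) maxes components and bumps W1 → (0, 3)
from VC(e7)=(0, 3), e9 (invoked 16) maxes components and bumps W1 → (0, 4)
from VC(e2)=(1, 0), VC(e3)=(0, 2), e4 (invoked 6) maxes components and bumps W0 → (2, 2)
from VC(e9)=(0, 4), e11 (invoked 21) maxes components and bumps W1 → (0, 5)
from VC(e4)=(2, 2), e5 (invoked 8) maxes components and bumps W0 → (3, 2)
from VC(e11)=(0, 5), e12 (invoked 23) maxes components and bumps W1 → (0, 6)
from VC(e5)=(3, 2), e6 (invoked 10) maxes components and bumps W0 → (4, 2)
from VC(e5)=(3, 2), VC(e6)=(4, 2), e8 (invoked 15) maxes components and bumps W0 → (5, 2)
from VC(e6)=(4, 2), VC(e8)=(5, 2), e10 (invoked 19) maxes components and bumps W0 → (6, 2)
target: VC(e4) = (2, 2)

(2, 2)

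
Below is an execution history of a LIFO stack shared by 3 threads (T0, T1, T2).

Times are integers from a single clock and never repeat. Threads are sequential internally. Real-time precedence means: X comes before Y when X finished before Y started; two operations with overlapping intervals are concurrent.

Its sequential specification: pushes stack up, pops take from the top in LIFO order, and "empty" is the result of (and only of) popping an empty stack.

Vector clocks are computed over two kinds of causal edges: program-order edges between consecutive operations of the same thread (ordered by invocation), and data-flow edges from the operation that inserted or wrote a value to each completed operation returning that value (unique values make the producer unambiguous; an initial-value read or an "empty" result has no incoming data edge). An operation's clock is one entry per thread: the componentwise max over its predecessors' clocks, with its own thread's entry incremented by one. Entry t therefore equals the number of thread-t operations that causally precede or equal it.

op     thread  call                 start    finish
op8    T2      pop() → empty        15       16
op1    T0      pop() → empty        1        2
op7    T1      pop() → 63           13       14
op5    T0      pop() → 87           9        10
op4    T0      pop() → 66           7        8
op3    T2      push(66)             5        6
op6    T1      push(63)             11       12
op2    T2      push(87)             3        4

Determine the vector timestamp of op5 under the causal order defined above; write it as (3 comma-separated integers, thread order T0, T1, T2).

op2 (invocation 3): nothing precedes it; T2's component alone gives (0, 0, 1)
op6 (invocation 11): nothing precedes it; T1's component alone gives (0, 1, 0)
op1 (invocation 1): nothing precedes it; T0's component alone gives (1, 0, 0)
invoked at 5, op3 merges VC(op2)=(0, 0, 1) and bumps T2's slot → (0, 0, 2)
invoked at 13, op7 merges VC(op6)=(0, 1, 0) and bumps T1's slot → (0, 2, 0)
invoked at 15, op8 merges VC(op3)=(0, 0, 2) and bumps T2's slot → (0, 0, 3)
invoked at 7, op4 merges VC(op1)=(1, 0, 0), VC(op3)=(0, 0, 2) and bumps T0's slot → (2, 0, 2)
invoked at 9, op5 merges VC(op2)=(0, 0, 1), VC(op4)=(2, 0, 2) and bumps T0's slot → (3, 0, 2)
target: VC(op5) = (3, 0, 2)

(3, 0, 2)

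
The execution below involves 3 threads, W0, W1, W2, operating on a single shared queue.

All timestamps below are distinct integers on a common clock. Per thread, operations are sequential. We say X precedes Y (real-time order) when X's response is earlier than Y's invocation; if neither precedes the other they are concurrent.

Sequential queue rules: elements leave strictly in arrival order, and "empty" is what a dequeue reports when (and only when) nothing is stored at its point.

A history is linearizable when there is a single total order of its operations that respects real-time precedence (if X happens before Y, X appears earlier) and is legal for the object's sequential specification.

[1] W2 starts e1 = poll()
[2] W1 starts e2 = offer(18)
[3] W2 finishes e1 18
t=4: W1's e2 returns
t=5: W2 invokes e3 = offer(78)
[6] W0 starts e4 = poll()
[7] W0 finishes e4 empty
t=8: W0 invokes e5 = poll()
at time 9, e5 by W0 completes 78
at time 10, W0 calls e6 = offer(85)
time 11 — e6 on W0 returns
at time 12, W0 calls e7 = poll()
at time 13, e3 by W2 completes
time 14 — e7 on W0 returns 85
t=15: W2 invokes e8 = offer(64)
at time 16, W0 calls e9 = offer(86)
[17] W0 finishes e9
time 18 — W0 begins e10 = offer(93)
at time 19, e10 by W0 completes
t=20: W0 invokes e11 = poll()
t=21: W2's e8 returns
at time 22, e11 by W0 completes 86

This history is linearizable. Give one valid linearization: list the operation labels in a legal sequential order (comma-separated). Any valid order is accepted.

e2, e1, e4, e3, e5, e6, e7, e9, e8, e10, e11

after step 1 (e2 offer(18)): queue <18>
after step 2 (e1 poll() → 18): queue <>
after step 3 (e4 poll() → empty): queue <>
after step 4 (e3 offer(78)): queue <78>
after step 5 (e5 poll() → 78): queue <>
after step 6 (e6 offer(85)): queue <85>
after step 7 (e7 poll() → 85): queue <>
after step 8 (e9 offer(86)): queue <86>
after step 9 (e8 offer(64)): queue <86,64>
after step 10 (e10 offer(93)): queue <86,64,93>
after step 11 (e11 poll() → 86): queue <64,93>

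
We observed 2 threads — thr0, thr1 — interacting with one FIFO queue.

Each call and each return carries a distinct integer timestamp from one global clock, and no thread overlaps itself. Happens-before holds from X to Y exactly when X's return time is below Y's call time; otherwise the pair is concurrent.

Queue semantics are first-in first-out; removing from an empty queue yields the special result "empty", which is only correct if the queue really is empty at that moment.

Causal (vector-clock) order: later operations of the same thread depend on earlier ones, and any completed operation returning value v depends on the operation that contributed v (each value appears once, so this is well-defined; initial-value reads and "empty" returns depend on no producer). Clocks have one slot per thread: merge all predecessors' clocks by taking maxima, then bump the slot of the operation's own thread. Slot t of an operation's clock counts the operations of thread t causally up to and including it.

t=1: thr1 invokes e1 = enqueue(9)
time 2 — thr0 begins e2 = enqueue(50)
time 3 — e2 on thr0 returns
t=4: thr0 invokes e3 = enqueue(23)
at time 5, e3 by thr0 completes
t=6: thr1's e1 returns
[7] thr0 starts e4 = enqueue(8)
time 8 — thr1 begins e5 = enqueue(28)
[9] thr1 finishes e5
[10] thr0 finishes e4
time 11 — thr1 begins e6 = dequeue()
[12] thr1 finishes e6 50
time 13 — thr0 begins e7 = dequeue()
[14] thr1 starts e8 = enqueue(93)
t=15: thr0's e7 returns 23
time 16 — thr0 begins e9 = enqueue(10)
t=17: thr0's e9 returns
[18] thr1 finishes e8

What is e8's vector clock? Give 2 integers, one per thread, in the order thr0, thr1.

(1, 4)

VC(e1, invoked at 1): no causal predecessors; +1 on thr1 → (0, 1)
VC(e2, invoked at 2): no causal predecessors; +1 on thr0 → (1, 0)
merge at e5 (invoked 8): VC(e1)=(0, 1), own-thread bump on thr1 → (0, 2)
merge at e3 (invoked 4): VC(e2)=(1, 0), own-thread bump on thr0 → (2, 0)
merge at e4 (invoked 7): VC(e3)=(2, 0), own-thread bump on thr0 → (3, 0)
merge at e6 (invoked 11): VC(e2)=(1, 0), VC(e5)=(0, 2), own-thread bump on thr1 → (1, 3)
merge at e7 (invoked 13): VC(e3)=(2, 0), VC(e4)=(3, 0), own-thread bump on thr0 → (4, 0)
merge at e8 (invoked 14): VC(e6)=(1, 3), own-thread bump on thr1 → (1, 4)
merge at e9 (invoked 16): VC(e7)=(4, 0), own-thread bump on thr0 → (5, 0)
target: VC(e8) = (1, 4)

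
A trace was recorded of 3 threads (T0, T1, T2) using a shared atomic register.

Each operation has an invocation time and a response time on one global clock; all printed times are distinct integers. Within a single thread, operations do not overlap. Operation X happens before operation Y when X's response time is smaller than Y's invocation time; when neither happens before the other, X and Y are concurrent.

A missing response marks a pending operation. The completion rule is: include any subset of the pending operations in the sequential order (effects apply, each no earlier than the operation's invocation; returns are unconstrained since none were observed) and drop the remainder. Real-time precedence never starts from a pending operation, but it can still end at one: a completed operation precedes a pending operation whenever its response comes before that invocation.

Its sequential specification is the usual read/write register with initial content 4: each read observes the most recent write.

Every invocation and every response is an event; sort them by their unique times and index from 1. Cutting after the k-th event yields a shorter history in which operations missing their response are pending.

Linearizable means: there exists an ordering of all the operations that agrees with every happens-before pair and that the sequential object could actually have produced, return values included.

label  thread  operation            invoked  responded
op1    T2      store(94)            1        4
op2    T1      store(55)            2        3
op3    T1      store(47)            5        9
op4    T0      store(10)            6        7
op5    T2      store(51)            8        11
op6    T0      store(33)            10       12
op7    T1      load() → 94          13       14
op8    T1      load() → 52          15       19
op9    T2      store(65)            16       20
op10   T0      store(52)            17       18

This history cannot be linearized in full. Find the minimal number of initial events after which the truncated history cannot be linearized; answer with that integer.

14

events 1..13 are still linearizable — one witness is op1, op2, op3, op4, op5, op6:
1. op1 store(94), leaving value 94
2. op2 store(55), leaving value 55
3. op3 store(47), leaving value 47
4. op4 store(10), leaving value 10
5. op5 store(51), leaving value 51
6. op6 store(33), leaving value 33
once event 14 joins (op7's response, time 14), exhaustive search finds no witness
for example op1, op2, op3, op4, op5, op6, op7 fails at step 7: op7 load() → 94 is not legal there
for example op1, op2, op3, op4, op6, op5, op7 fails at step 7: op7 load() → 94 is not legal there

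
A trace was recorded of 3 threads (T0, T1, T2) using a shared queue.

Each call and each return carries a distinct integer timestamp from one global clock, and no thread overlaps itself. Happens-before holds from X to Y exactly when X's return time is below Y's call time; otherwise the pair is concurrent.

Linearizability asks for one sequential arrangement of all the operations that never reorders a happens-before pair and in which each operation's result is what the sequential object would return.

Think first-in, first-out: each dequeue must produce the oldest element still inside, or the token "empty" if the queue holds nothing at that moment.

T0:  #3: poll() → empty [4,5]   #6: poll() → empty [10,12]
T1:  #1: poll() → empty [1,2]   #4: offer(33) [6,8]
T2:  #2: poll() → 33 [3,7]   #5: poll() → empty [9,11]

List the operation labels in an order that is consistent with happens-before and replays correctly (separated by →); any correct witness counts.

#1 → #3 → #4 → #2 → #5 → #6

step 1: #1 poll() → empty — queue <>
step 2: #3 poll() → empty — queue <>
step 3: #4 offer(33) — queue <33>
step 4: #2 poll() → 33 — queue <>
step 5: #5 poll() → empty — queue <>
step 6: #6 poll() → empty — queue <>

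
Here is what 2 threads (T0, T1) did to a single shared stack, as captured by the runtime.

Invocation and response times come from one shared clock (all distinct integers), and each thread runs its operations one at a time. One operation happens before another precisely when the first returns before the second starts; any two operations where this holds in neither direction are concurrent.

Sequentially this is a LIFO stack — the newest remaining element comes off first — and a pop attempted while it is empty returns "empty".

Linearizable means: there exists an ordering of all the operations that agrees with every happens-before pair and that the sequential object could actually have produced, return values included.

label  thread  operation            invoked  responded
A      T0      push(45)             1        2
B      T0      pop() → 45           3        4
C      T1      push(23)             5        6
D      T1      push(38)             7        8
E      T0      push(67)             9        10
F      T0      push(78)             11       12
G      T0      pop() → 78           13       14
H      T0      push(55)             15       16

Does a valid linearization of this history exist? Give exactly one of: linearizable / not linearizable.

a witness: A, B, C, D, E, F, G, H
after step 1 (A push(45)): stack <45>
after step 2 (B pop() → 45): stack <>
after step 3 (C push(23)): stack <23>
after step 4 (D push(38)): stack <23,38>
after step 5 (E push(67)): stack <23,38,67>
after step 6 (F push(78)): stack <23,38,67,78>
after step 7 (G pop() → 78): stack <23,38,67>
after step 8 (H push(55)): stack <23,38,67,55>

linearizable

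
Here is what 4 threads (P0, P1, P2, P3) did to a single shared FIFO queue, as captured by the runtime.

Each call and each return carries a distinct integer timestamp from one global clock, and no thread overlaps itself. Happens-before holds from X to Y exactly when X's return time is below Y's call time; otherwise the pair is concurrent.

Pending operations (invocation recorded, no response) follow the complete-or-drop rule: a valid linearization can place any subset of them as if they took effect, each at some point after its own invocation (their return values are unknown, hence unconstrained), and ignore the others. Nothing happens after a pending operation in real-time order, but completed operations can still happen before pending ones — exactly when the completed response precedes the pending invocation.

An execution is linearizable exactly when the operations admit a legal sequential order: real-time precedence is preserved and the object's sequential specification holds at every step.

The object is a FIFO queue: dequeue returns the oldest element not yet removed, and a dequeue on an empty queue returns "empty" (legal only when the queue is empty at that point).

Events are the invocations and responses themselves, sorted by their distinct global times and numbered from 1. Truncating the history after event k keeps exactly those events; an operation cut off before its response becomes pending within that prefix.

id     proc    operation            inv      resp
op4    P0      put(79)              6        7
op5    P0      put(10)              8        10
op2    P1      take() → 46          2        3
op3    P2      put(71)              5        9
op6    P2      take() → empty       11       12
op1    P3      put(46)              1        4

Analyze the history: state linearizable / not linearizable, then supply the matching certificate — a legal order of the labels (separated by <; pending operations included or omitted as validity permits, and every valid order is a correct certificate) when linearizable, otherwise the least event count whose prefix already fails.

not linearizable — minimal violating prefix: 12 events

events 1..11 are fine; event 12 — the response of op6 at time 12 — makes the prefix non-linearizable
checked exhaustively: 6 real-time-consistent orders of 6 completed operations, zero legal FIFO queue replays
for example op1, op2, op3, op4, op5, op6 fails at step 6: op6 take() → empty is not legal there
for example op1, op2, op4, op3, op5, op6 fails at step 6: op6 take() → empty is not legal there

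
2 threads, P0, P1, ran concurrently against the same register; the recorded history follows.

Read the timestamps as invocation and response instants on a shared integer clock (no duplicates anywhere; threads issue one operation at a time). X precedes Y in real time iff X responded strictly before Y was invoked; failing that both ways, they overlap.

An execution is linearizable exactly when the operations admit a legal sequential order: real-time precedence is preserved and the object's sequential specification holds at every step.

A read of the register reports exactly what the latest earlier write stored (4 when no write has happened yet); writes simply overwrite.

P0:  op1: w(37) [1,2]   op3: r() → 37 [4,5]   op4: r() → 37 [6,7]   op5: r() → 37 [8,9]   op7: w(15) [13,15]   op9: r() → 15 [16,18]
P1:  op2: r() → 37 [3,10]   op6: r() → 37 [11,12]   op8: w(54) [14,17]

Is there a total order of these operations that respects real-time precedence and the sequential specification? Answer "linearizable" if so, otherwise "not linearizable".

linearizable

a witness: op1, op2, op3, op4, op5, op6, op7, op9, op8
1. op1 w(37), leaving value 37
2. op2 r() → 37, leaving value 37
3. op3 r() → 37, leaving value 37
4. op4 r() → 37, leaving value 37
5. op5 r() → 37, leaving value 37
6. op6 r() → 37, leaving value 37
7. op7 w(15), leaving value 15
8. op9 r() → 15, leaving value 15
9. op8 w(54), leaving value 54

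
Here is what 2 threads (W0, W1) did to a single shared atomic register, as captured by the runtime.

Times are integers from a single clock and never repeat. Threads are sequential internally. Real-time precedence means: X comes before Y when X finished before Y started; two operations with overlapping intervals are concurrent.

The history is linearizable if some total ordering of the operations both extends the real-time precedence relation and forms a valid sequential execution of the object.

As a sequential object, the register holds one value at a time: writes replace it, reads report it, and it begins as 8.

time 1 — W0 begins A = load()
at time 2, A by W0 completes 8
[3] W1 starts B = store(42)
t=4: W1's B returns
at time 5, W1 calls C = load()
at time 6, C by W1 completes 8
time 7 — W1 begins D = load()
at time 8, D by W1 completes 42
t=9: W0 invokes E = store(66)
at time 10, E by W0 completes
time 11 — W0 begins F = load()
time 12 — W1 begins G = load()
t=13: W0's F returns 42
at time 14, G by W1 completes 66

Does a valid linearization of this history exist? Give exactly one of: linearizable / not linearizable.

events 1..5 are fine; event 6 — the response of C at time 6 — makes the prefix non-linearizable
a single order respects real time; the 3 completed atomic register operations fail replay along it
e.g. A, B, C: illegal at step 3, since C load() → 8 cannot apply there

not linearizable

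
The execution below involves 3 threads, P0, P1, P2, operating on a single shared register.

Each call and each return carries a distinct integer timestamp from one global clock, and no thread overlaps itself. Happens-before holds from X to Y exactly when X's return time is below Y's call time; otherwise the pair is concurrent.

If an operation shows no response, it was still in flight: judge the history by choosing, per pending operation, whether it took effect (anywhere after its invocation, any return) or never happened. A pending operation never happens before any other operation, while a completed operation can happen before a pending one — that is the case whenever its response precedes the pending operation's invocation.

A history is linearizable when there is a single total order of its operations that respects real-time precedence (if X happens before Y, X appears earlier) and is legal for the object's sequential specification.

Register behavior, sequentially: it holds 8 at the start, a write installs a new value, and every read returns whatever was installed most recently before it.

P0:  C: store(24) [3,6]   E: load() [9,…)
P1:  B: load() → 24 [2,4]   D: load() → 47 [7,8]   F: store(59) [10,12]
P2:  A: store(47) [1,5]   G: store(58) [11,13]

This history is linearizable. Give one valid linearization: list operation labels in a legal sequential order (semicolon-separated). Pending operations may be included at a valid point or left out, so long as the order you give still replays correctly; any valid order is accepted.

1. C store(24), leaving value 24
2. B load() → 24, leaving value 24
3. A store(47), leaving value 47
4. D load() → 47, leaving value 47
5. E load() (pending, included), leaving value 47
6. F store(59), leaving value 59
7. G store(58), leaving value 58

C; B; A; D; E; F; G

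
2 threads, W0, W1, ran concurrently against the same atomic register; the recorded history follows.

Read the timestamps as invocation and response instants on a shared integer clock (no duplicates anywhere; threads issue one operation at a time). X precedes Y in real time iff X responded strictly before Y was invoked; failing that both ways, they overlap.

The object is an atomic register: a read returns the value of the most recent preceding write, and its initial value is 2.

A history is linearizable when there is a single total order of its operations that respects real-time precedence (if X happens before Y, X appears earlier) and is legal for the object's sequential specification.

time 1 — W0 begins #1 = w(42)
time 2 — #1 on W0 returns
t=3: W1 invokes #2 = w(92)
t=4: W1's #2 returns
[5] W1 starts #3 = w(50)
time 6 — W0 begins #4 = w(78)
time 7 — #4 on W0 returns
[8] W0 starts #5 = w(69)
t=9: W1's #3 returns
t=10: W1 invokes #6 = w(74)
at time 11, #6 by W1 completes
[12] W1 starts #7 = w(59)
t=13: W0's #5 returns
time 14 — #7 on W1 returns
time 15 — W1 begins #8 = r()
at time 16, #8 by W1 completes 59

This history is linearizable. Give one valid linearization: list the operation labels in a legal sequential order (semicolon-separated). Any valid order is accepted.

#1; #2; #3; #4; #5; #6; #7; #8

step 1: #1 w(42) — value 42
step 2: #2 w(92) — value 92
step 3: #3 w(50) — value 50
step 4: #4 w(78) — value 78
step 5: #5 w(69) — value 69
step 6: #6 w(74) — value 74
step 7: #7 w(59) — value 59
step 8: #8 r() → 59 — value 59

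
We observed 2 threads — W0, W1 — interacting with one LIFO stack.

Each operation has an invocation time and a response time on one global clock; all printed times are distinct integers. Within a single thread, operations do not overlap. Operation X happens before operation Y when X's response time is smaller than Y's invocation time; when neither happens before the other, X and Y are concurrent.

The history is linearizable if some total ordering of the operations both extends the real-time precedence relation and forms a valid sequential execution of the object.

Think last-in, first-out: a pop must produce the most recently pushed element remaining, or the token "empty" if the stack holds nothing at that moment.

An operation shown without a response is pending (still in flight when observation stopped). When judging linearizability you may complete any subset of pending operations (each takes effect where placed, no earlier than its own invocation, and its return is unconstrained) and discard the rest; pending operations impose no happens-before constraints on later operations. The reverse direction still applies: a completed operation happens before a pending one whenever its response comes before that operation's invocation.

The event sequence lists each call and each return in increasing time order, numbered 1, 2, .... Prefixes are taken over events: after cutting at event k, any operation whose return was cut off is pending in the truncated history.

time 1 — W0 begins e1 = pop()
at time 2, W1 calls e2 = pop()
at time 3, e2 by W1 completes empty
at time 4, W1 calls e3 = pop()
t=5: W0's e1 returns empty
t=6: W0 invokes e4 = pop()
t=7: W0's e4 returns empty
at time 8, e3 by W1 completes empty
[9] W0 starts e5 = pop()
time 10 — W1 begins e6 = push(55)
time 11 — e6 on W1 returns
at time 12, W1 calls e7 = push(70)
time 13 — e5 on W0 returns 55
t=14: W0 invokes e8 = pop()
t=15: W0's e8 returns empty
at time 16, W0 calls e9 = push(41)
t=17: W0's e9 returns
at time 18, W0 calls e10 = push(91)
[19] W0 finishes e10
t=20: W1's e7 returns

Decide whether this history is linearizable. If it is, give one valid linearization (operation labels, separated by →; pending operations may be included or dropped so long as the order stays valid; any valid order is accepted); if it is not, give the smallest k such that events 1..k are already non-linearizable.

linearizable — witness: e1 → e2 → e3 → e4 → e6 → e5 → e8 → e7 → e9 → e10

after step 1 (e1 pop() → empty): stack <>
after step 2 (e2 pop() → empty): stack <>
after step 3 (e3 pop() → empty): stack <>
after step 4 (e4 pop() → empty): stack <>
after step 5 (e6 push(55)): stack <55>
after step 6 (e5 pop() → 55): stack <>
after step 7 (e8 pop() → empty): stack <>
after step 8 (e7 push(70)): stack <70>
after step 9 (e9 push(41)): stack <70,41>
after step 10 (e10 push(91)): stack <70,41,91>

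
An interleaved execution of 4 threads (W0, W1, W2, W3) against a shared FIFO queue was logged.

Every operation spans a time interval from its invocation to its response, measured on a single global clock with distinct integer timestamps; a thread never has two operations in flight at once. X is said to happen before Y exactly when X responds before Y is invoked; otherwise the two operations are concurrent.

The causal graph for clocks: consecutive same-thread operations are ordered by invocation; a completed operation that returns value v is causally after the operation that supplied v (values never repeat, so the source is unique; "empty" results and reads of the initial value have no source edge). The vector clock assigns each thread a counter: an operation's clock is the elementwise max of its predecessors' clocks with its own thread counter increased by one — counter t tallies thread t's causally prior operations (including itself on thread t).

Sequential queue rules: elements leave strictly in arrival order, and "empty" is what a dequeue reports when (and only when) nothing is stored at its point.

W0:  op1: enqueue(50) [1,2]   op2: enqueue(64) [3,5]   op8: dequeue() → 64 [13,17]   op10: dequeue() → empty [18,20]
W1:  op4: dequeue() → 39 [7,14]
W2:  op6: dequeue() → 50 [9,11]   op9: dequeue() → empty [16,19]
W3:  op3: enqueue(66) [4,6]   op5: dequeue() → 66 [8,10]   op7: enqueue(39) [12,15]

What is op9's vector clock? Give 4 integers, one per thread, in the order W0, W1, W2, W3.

VC(op3, invoked at 4): no causal predecessors; +1 on W3 → (0, 0, 0, 1)
VC(op1, invoked at 1): no causal predecessors; +1 on W0 → (1, 0, 0, 0)
merge at op5 (invoked 8): VC(op3)=(0, 0, 0, 1), own-thread bump on W3 → (0, 0, 0, 2)
merge at op6 (invoked 9): VC(op1)=(1, 0, 0, 0), own-thread bump on W2 → (1, 0, 1, 0)
merge at op2 (invoked 3): VC(op1)=(1, 0, 0, 0), own-thread bump on W0 → (2, 0, 0, 0)
merge at op7 (invoked 12): VC(op5)=(0, 0, 0, 2), own-thread bump on W3 → (0, 0, 0, 3)
merge at op9 (invoked 16): VC(op6)=(1, 0, 1, 0), own-thread bump on W2 → (1, 0, 2, 0)
merge at op8 (invoked 13): VC(op2)=(2, 0, 0, 0), own-thread bump on W0 → (3, 0, 0, 0)
merge at op4 (invoked 7): VC(op7)=(0, 0, 0, 3), own-thread bump on W1 → (0, 1, 0, 3)
merge at op10 (invoked 18): VC(op8)=(3, 0, 0, 0), own-thread bump on W0 → (4, 0, 0, 0)
target: VC(op9) = (1, 0, 2, 0)

(1, 0, 2, 0)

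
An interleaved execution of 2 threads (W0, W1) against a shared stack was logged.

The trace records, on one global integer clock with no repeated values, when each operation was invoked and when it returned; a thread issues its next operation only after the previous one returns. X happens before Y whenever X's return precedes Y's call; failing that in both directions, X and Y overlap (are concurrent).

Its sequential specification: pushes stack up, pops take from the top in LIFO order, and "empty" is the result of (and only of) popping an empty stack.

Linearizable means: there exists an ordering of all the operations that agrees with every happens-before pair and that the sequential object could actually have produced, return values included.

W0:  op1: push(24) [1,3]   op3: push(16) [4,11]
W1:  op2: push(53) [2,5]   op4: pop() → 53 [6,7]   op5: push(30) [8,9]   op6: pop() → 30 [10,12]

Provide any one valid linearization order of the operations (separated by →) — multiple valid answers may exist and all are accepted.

step 1: op1 push(24) — stack <24>
step 2: op2 push(53) — stack <24,53>
step 3: op4 pop() → 53 — stack <24>
step 4: op3 push(16) — stack <24,16>
step 5: op5 push(30) — stack <24,16,30>
step 6: op6 pop() → 30 — stack <24,16>

op1 → op2 → op4 → op3 → op5 → op6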